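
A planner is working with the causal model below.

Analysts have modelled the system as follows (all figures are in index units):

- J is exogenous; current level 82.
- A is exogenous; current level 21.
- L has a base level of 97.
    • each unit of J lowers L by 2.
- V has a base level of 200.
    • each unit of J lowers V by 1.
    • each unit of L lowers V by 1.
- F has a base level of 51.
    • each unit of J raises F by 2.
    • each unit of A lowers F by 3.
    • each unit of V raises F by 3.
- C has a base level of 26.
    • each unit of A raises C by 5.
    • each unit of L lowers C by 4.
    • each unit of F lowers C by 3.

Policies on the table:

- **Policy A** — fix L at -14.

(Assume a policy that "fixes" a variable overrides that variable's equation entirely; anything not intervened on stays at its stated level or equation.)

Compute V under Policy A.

Policy A (L := -14):
  J = 82
  L = -14
  V = 200 − 82 − (-14) = 132

132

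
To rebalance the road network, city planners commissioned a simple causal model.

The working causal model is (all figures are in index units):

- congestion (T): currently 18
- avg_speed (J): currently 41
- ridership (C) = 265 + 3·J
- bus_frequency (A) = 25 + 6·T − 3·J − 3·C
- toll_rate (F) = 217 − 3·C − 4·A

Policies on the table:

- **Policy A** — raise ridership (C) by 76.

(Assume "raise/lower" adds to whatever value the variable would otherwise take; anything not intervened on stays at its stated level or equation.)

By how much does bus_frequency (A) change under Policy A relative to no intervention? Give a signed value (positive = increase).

Baseline:
  T = 18
  J = 41
  C = 265 + 3·41 = 388
  A = 25 + 6·18 − 3·41 − 3·388 = -1154
Policy A (C + 76):
  T = 18
  J = 41
  C = 265 + 3·41 (+76 from intervention) = 464
  A = 25 + 6·18 − 3·41 − 3·464 = -1382
Change in A: -1382 − (-1154) = -228

-228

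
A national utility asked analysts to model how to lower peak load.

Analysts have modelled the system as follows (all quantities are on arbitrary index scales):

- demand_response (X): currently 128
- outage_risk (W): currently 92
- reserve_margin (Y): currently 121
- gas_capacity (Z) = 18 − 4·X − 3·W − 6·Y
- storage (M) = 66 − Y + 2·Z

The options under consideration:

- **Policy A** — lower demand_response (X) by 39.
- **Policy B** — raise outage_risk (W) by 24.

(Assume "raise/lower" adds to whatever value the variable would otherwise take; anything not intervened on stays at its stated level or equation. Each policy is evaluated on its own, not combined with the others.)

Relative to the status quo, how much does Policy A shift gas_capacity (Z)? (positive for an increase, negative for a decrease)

Baseline:
  X = 128
  W = 92
  Y = 121
  Z = 18 − 4·128 − 3·92 − 6·121 = -1496
Policy A (X − 39):
  X = 128 − 39 = 89
  W = 92
  Y = 121
  Z = 18 − 4·89 − 3·92 − 6·121 = -1340
Change in Z: -1340 − (-1496) = 156

156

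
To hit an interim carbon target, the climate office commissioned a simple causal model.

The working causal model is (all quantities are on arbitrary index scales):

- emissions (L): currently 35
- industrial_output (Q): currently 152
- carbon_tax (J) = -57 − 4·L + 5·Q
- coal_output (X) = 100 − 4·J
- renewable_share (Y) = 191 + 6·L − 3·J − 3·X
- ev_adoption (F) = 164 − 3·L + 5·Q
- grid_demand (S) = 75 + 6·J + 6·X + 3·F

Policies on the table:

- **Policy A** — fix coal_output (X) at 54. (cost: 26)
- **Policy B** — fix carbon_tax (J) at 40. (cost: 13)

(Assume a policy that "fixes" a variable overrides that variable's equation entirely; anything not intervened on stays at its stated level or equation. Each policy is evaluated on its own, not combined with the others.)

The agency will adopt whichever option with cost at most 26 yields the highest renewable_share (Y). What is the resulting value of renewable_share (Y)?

Policy A (X := 54):
  L = 35
  Q = 152
  J = -57 − 4·35 + 5·152 = 563
  X = 54
  Y = 191 + 6·35 − 3·563 − 3·54 = -1450
Policy B (J := 40):
  L = 35
  Q = 152
  J = 40
  X = 100 − 4·40 = -60
  Y = 191 + 6·35 − 3·40 − 3·(-60) = 461
Comparing — Policy A: Y=-1450, Policy B: Y=461. Highest is 461 (Policy B).

461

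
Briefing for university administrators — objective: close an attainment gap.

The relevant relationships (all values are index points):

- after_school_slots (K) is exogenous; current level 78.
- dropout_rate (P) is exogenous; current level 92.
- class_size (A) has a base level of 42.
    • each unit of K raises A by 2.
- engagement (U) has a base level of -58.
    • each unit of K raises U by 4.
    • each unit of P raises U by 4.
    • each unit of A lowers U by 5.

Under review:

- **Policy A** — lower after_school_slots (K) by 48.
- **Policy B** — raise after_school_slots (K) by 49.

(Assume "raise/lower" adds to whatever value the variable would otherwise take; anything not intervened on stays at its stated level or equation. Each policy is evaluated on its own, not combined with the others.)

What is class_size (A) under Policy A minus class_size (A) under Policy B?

Policy A (K − 48):
  K = 78 − 48 = 30
  A = 42 + 2·30 = 102
Policy B (K + 49):
  K = 78 + 49 = 127
  A = 42 + 2·127 = 296
A: 102 − 296 = -194

-194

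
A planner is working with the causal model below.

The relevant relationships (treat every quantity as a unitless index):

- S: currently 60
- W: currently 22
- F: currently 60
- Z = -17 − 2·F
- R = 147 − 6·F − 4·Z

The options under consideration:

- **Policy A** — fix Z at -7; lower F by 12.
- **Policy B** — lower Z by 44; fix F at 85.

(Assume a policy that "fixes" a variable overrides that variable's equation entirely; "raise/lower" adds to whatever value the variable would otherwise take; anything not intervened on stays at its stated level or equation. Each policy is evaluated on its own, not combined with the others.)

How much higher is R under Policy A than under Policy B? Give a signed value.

-674

Policy A (Z := -7, F − 12):
  F = 60 − 12 = 48
  Z = -7
  R = 147 − 6·48 − 4·(-7) = -113
Policy B (Z − 44, F := 85):
  F = 85
  Z = -17 − 2·85 (−44 from intervention) = -231
  R = 147 − 6·85 − 4·(-231) = 561
R: -113 − 561 = -674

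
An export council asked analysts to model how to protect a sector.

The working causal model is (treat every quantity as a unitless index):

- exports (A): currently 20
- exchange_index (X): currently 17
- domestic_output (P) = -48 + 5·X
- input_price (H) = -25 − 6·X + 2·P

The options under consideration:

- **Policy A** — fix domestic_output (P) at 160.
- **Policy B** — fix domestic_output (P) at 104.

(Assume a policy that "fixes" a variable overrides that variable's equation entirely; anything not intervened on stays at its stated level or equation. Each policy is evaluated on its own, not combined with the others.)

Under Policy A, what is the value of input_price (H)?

Policy A (P := 160):
  X = 17
  P = 160
  H = -25 − 6·17 + 2·160 = 193

193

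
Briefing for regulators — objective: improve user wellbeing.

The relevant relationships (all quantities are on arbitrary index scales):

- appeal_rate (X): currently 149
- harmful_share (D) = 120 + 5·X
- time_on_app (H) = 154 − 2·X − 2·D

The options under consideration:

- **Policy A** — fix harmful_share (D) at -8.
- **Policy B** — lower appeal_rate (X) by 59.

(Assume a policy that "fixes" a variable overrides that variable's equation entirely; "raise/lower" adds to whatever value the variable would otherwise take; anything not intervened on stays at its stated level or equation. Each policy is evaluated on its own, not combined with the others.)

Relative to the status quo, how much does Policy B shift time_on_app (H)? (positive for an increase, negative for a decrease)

Baseline:
  X = 149
  D = 120 + 5·149 = 865
  H = 154 − 2·149 − 2·865 = -1874
Policy B (X − 59):
  X = 149 − 59 = 90
  D = 120 + 5·90 = 570
  H = 154 − 2·90 − 2·570 = -1166
Change in H: -1166 − (-1874) = 708

708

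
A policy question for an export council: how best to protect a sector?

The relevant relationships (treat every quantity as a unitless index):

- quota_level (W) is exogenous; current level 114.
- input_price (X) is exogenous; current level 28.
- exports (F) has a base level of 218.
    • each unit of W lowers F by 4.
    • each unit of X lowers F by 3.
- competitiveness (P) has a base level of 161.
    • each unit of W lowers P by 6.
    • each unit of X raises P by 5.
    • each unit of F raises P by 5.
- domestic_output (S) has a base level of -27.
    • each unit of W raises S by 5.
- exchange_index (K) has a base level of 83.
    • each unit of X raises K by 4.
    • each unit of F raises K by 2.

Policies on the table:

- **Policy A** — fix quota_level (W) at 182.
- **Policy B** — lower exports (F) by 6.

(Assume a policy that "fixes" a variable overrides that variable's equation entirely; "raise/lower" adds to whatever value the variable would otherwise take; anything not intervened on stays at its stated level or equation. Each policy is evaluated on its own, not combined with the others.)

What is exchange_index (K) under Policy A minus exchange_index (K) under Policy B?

-532

Policy A (W := 182):
  W = 182
  X = 28
  F = 218 − 4·182 − 3·28 = -594
  K = 83 + 4·28 + 2·(-594) = -993
Policy B (F − 6):
  W = 114
  X = 28
  F = 218 − 4·114 − 3·28 (−6 from intervention) = -328
  K = 83 + 4·28 + 2·(-328) = -461
K: -993 − (-461) = -532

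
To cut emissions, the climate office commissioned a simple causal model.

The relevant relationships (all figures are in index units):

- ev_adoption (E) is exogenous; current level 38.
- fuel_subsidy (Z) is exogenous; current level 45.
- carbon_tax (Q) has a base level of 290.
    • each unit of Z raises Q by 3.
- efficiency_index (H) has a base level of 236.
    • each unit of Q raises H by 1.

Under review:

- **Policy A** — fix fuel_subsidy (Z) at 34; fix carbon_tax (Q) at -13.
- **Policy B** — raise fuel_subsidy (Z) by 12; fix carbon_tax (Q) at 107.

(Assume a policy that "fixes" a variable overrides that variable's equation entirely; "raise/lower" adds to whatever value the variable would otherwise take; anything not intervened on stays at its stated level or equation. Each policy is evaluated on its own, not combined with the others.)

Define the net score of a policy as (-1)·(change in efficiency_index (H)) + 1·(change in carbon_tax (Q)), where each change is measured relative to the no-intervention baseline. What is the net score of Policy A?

Baseline:
  Z = 45
  Q = 290 + 3·45 = 425
  H = 236 + 425 = 661
Policy A (Z := 34, Q := -13):
  Z = 34
  Q = -13
  H = 236 + (-13) = 223
ΔH = 223 − 661 = -438; ΔQ = -13 − 425 = -438
Score = (-1)·(-438) + 1·(-438) = 0

0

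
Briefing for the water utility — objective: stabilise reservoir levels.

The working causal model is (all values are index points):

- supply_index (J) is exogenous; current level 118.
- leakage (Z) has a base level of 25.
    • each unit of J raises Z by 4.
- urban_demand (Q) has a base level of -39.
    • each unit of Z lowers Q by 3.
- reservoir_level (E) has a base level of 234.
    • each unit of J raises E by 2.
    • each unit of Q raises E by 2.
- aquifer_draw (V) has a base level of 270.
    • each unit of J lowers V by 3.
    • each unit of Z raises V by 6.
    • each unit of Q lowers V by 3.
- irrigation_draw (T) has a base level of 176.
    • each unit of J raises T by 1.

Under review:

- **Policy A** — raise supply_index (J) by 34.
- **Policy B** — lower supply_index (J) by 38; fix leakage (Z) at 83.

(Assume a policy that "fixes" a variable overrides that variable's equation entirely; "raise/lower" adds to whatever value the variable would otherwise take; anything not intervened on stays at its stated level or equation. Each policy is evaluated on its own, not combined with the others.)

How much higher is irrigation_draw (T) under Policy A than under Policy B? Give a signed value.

Policy A (J + 34):
  J = 118 + 34 = 152
  T = 176 + 152 = 328
Policy B (J − 38, Z := 83):
  J = 118 − 38 = 80
  T = 176 + 80 = 256
T: 328 − 256 = 72

72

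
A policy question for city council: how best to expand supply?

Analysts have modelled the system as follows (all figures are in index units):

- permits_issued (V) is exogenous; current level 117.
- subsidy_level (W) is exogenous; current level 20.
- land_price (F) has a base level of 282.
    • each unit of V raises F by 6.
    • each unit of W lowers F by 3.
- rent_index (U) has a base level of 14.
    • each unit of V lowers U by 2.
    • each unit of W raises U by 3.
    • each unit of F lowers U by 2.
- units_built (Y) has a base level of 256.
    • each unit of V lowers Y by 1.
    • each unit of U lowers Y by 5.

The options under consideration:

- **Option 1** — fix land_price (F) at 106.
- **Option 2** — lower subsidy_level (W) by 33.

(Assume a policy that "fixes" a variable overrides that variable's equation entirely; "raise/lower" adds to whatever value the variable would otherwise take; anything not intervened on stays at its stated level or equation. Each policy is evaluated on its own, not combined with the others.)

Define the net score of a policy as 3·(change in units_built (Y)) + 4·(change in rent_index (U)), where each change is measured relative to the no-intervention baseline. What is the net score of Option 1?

-17996

Baseline:
  V = 117
  W = 20
  F = 282 + 6·117 − 3·20 = 924
  U = 14 − 2·117 + 3·20 − 2·924 = -2008
  Y = 256 − 117 − 5·(-2008) = 10179
Option 1 (F := 106):
  V = 117
  W = 20
  F = 106
  U = 14 − 2·117 + 3·20 − 2·106 = -372
  Y = 256 − 117 − 5·(-372) = 1999
ΔY = 1999 − 10179 = -8180; ΔU = -372 − (-2008) = 1636
Score = 3·(-8180) + 4·1636 = -17996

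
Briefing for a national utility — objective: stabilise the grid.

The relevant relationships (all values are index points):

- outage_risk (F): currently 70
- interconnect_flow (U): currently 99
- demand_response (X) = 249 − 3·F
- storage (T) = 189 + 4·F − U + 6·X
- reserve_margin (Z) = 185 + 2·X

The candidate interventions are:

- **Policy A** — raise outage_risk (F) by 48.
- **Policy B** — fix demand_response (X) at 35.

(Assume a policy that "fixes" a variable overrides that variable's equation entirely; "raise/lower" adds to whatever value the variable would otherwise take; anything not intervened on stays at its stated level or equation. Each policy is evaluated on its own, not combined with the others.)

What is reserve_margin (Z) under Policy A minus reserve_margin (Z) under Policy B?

-280

Policy A (F + 48):
  F = 70 + 48 = 118
  X = 249 − 3·118 = -105
  Z = 185 + 2·(-105) = -25
Policy B (X := 35):
  F = 70
  X = 35
  Z = 185 + 2·35 = 255
Z: -25 − 255 = -280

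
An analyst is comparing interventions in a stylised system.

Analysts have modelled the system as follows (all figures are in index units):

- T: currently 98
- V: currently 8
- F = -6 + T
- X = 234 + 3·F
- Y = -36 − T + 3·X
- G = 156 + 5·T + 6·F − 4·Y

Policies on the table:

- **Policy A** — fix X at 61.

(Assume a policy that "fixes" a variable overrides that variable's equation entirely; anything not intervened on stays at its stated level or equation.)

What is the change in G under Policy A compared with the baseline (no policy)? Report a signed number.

5388

Baseline:
  T = 98
  F = -6 + 98 = 92
  X = 234 + 3·92 = 510
  Y = -36 − 98 + 3·510 = 1396
  G = 156 + 5·98 + 6·92 − 4·1396 = -4386
Policy A (X := 61):
  T = 98
  F = -6 + 98 = 92
  X = 61
  Y = -36 − 98 + 3·61 = 49
  G = 156 + 5·98 + 6·92 − 4·49 = 1002
Change in G: 1002 − (-4386) = 5388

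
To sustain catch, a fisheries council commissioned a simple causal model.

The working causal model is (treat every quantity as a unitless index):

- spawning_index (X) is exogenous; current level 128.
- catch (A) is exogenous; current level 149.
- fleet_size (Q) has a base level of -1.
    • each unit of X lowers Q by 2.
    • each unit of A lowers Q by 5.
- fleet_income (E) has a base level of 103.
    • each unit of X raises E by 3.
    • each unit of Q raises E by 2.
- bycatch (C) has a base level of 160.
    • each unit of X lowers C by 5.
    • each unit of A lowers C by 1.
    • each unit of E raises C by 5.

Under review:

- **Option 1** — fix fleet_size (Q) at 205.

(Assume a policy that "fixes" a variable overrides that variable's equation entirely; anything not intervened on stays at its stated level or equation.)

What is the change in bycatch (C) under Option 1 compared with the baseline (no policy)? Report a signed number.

12070

Baseline:
  X = 128
  A = 149
  Q = -1 − 2·128 − 5·149 = -1002
  E = 103 + 3·128 + 2·(-1002) = -1517
  C = 160 − 5·128 − 149 + 5·(-1517) = -8214
Option 1 (Q := 205):
  X = 128
  A = 149
  Q = 205
  E = 103 + 3·128 + 2·205 = 897
  C = 160 − 5·128 − 149 + 5·897 = 3856
Change in C: 3856 − (-8214) = 12070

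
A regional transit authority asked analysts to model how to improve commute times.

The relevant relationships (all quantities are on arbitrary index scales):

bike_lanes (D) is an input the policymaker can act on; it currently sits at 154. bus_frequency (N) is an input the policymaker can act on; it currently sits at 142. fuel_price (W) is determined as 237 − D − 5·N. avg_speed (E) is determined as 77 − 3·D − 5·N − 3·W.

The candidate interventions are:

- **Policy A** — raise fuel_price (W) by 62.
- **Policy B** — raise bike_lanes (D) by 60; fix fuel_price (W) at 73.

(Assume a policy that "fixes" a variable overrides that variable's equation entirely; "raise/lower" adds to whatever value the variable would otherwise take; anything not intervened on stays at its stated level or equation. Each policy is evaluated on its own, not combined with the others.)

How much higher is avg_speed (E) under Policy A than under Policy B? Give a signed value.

2094

Policy A (W + 62):
  D = 154
  N = 142
  W = 237 − 154 − 5·142 (+62 from intervention) = -565
  E = 77 − 3·154 − 5·142 − 3·(-565) = 600
Policy B (D + 60, W := 73):
  D = 154 + 60 = 214
  N = 142
  W = 73
  E = 77 − 3·214 − 5·142 − 3·73 = -1494
E: 600 − (-1494) = 2094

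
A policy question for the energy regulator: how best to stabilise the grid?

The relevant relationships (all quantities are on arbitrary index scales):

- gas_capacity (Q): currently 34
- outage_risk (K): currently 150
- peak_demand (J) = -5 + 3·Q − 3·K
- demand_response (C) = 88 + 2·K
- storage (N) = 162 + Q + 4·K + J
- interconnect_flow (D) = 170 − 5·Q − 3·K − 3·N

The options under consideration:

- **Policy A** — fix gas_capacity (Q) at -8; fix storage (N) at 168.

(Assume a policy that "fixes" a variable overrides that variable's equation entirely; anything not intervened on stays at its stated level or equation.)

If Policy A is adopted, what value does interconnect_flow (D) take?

Policy A (Q := -8, N := 168):
  Q = -8
  K = 150
  J = -5 + 3·(-8) − 3·150 = -479
  N = 168
  D = 170 − 5·(-8) − 3·150 − 3·168 = -744

-744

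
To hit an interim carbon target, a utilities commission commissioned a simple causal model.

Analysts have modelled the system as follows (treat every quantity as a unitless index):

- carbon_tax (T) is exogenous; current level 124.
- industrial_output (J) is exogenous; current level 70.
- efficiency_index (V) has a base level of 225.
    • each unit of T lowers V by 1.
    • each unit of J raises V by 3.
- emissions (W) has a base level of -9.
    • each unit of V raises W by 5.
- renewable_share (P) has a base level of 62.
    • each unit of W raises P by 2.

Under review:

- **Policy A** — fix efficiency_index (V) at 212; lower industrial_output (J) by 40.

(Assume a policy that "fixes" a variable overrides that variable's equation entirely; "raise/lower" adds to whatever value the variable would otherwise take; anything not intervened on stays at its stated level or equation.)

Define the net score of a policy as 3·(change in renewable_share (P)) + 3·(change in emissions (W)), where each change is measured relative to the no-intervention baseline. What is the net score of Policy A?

-4455

Baseline:
  T = 124
  J = 70
  V = 225 − 124 + 3·70 = 311
  W = -9 + 5·311 = 1546
  P = 62 + 2·1546 = 3154
Policy A (V := 212, J − 40):
  T = 124
  J = 70 − 40 = 30
  V = 212
  W = -9 + 5·212 = 1051
  P = 62 + 2·1051 = 2164
ΔP = 2164 − 3154 = -990; ΔW = 1051 − 1546 = -495
Score = 3·(-990) + 3·(-495) = -4455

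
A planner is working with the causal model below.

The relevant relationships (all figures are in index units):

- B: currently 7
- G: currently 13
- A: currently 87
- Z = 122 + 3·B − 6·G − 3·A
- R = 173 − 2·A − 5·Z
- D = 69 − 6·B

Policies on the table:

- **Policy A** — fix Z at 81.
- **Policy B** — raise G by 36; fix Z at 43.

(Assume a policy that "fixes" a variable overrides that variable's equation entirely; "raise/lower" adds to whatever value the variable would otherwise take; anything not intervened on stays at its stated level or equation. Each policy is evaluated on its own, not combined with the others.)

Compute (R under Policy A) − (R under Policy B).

Policy A (Z := 81):
  B = 7
  G = 13
  A = 87
  Z = 81
  R = 173 − 2·87 − 5·81 = -406
Policy B (G + 36, Z := 43):
  B = 7
  G = 13 + 36 = 49
  A = 87
  Z = 43
  R = 173 − 2·87 − 5·43 = -216
R: -406 − (-216) = -190

-190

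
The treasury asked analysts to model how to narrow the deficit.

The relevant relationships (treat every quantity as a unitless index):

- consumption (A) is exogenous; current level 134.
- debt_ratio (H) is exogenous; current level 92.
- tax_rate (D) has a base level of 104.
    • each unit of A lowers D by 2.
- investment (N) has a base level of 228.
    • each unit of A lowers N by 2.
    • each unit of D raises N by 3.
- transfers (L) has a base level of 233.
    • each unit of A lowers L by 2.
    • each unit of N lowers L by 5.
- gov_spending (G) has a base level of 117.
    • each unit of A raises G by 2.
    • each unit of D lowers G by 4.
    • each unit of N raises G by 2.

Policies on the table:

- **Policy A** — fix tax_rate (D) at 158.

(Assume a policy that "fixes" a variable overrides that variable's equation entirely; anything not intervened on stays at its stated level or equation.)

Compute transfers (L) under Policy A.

-2205

Policy A (D := 158):
  A = 134
  D = 158
  N = 228 − 2·134 + 3·158 = 434
  L = 233 − 2·134 − 5·434 = -2205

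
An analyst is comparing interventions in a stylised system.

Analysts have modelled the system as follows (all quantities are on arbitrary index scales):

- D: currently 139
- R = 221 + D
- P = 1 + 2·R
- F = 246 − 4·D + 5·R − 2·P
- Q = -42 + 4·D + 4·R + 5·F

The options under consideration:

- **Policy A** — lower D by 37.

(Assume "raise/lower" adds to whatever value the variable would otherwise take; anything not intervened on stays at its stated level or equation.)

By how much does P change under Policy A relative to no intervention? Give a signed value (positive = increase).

Baseline:
  D = 139
  R = 221 + 139 = 360
  P = 1 + 2·360 = 721
Policy A (D − 37):
  D = 139 − 37 = 102
  R = 221 + 102 = 323
  P = 1 + 2·323 = 647
Change in P: 647 − 721 = -74

-74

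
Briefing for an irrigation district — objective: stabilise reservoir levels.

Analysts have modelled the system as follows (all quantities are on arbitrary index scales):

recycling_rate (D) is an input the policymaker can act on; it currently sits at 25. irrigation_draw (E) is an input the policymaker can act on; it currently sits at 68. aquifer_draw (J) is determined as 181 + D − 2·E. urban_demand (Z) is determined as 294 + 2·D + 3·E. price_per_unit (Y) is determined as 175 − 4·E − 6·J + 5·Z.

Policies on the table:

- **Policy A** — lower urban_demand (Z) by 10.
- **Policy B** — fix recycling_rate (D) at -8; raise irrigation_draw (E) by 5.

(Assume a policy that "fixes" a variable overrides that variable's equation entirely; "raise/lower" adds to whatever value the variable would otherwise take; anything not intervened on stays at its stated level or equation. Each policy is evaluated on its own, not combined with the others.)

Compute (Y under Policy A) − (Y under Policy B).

Policy A (Z − 10):
  D = 25
  E = 68
  J = 181 + 25 − 2·68 = 70
  Z = 294 + 2·25 + 3·68 (−10 from intervention) = 538
  Y = 175 − 4·68 − 6·70 + 5·538 = 2173
Policy B (D := -8, E + 5):
  D = -8
  E = 68 + 5 = 73
  J = 181 + (-8) − 2·73 = 27
  Z = 294 + 2·(-8) + 3·73 = 497
  Y = 175 − 4·73 − 6·27 + 5·497 = 2206
Y: 2173 − 2206 = -33

-33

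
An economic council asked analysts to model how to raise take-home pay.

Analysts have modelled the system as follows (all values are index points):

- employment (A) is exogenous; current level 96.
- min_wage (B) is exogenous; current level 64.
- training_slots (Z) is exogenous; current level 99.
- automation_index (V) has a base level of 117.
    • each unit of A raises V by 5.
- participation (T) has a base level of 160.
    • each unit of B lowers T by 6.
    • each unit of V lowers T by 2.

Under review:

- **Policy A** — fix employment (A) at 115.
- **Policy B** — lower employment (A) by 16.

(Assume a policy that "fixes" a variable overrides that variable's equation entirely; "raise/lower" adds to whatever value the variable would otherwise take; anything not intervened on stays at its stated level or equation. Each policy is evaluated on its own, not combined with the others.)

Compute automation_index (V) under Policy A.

Policy A (A := 115):
  A = 115
  V = 117 + 5·115 = 692

692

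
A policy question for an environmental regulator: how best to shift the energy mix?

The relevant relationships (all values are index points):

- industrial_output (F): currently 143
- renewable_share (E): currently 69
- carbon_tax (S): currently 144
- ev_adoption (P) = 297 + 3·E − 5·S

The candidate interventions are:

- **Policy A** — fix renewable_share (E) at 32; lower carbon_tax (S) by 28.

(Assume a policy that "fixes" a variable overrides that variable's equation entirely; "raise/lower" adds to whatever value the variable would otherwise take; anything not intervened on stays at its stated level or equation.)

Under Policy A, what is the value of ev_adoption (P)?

Policy A (E := 32, S − 28):
  E = 32
  S = 144 − 28 = 116
  P = 297 + 3·32 − 5·116 = -187

-187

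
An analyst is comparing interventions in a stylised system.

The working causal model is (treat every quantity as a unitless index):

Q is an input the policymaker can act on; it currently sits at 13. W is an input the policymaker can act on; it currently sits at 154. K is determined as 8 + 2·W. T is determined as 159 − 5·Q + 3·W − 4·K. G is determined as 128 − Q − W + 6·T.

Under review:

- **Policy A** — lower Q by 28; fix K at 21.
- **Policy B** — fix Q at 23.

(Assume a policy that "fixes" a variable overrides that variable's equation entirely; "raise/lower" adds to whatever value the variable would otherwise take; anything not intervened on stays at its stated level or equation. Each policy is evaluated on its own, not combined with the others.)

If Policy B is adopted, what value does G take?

Policy B (Q := 23):
  Q = 23
  W = 154
  K = 8 + 2·154 = 316
  T = 159 − 5·23 + 3·154 − 4·316 = -758
  G = 128 − 23 − 154 + 6·(-758) = -4597

-4597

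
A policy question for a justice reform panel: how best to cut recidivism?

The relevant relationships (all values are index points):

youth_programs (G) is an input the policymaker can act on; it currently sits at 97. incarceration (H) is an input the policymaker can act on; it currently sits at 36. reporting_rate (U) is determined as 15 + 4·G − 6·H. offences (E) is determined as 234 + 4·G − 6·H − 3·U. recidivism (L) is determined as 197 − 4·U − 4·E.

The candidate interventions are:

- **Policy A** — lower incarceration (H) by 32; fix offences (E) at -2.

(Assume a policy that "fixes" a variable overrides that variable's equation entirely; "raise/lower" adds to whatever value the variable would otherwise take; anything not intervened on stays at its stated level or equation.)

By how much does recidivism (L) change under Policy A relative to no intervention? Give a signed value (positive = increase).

-1380

Baseline:
  G = 97
  H = 36
  U = 15 + 4·97 − 6·36 = 187
  E = 234 + 4·97 − 6·36 − 3·187 = -155
  L = 197 − 4·187 − 4·(-155) = 69
Policy A (H − 32, E := -2):
  G = 97
  H = 36 − 32 = 4
  U = 15 + 4·97 − 6·4 = 379
  E = -2
  L = 197 − 4·379 − 4·(-2) = -1311
Change in L: -1311 − 69 = -1380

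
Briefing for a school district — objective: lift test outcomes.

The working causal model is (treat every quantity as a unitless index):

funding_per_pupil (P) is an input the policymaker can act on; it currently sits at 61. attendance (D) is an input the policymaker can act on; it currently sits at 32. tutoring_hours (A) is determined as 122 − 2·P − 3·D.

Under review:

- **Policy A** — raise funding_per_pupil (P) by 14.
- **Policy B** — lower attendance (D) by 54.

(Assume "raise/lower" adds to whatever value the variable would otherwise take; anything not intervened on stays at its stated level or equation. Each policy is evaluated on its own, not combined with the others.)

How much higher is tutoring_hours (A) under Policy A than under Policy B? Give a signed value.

Policy A (P + 14):
  P = 61 + 14 = 75
  D = 32
  A = 122 − 2·75 − 3·32 = -124
Policy B (D − 54):
  P = 61
  D = 32 − 54 = -22
  A = 122 − 2·61 − 3·(-22) = 66
A: -124 − 66 = -190

-190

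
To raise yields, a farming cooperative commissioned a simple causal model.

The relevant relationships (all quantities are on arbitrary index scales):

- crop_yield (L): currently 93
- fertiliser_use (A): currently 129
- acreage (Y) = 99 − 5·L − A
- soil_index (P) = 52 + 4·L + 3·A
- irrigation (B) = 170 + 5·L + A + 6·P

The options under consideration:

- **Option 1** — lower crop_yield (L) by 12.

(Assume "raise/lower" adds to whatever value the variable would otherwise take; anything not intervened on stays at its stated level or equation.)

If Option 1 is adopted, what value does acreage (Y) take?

Option 1 (L − 12):
  L = 93 − 12 = 81
  A = 129
  Y = 99 − 5·81 − 129 = -435

-435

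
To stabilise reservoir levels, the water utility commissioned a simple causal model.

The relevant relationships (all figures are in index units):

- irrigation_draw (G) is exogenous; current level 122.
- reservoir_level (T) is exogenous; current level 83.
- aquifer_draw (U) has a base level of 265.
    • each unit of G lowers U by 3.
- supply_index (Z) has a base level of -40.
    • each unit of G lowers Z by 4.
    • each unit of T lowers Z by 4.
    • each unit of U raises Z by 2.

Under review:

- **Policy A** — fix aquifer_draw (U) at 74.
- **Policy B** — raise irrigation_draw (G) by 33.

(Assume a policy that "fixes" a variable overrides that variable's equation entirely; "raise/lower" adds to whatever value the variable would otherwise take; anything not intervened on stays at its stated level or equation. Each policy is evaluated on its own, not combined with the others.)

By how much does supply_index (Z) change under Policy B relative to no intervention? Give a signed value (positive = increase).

Baseline:
  G = 122
  T = 83
  U = 265 − 3·122 = -101
  Z = -40 − 4·122 − 4·83 + 2·(-101) = -1062
Policy B (G + 33):
  G = 122 + 33 = 155
  T = 83
  U = 265 − 3·155 = -200
  Z = -40 − 4·155 − 4·83 + 2·(-200) = -1392
Change in Z: -1392 − (-1062) = -330

-330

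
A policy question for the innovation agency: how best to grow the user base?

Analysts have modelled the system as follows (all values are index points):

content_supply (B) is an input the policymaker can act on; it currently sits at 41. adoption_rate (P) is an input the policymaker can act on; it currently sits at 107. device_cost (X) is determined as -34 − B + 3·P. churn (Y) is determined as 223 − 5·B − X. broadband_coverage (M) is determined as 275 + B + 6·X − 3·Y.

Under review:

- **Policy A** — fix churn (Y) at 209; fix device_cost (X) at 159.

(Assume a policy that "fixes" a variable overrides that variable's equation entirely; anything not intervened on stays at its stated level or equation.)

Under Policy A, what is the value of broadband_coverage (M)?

643

Policy A (Y := 209, X := 159):
  B = 41
  P = 107
  X = 159
  Y = 209
  M = 275 + 41 + 6·159 − 3·209 = 643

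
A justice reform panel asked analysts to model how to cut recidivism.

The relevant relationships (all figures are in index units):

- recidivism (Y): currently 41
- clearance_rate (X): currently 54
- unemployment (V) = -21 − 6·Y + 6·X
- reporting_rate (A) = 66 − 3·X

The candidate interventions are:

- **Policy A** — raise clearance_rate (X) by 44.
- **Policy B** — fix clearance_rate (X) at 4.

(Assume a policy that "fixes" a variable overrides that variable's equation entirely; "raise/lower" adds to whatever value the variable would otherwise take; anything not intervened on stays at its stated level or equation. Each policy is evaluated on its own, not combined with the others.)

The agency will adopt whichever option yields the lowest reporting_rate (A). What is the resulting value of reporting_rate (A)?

Policy A (X + 44):
  X = 54 + 44 = 98
  A = 66 − 3·98 = -228
Policy B (X := 4):
  X = 4
  A = 66 − 3·4 = 54
Comparing — Policy A: A=-228, Policy B: A=54. Lowest is -228 (Policy A).

-228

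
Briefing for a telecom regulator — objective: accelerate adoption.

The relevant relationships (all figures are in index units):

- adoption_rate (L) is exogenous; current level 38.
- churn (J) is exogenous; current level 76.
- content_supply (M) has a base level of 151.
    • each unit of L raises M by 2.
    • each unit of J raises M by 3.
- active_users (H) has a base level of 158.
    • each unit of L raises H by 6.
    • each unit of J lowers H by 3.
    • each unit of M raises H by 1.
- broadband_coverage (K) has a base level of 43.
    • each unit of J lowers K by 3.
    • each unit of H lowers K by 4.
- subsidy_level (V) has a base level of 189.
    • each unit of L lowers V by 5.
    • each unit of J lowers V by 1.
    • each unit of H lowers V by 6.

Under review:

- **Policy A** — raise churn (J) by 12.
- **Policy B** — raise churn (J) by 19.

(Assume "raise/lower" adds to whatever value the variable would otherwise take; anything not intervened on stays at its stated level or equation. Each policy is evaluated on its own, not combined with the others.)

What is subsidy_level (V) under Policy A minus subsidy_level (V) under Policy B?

Policy A (J + 12):
  L = 38
  J = 76 + 12 = 88
  M = 151 + 2·38 + 3·88 = 491
  H = 158 + 6·38 − 3·88 + 491 = 613
  V = 189 − 5·38 − 88 − 6·613 = -3767
Policy B (J + 19):
  L = 38
  J = 76 + 19 = 95
  M = 151 + 2·38 + 3·95 = 512
  H = 158 + 6·38 − 3·95 + 512 = 613
  V = 189 − 5·38 − 95 − 6·613 = -3774
V: -3767 − (-3774) = 7

7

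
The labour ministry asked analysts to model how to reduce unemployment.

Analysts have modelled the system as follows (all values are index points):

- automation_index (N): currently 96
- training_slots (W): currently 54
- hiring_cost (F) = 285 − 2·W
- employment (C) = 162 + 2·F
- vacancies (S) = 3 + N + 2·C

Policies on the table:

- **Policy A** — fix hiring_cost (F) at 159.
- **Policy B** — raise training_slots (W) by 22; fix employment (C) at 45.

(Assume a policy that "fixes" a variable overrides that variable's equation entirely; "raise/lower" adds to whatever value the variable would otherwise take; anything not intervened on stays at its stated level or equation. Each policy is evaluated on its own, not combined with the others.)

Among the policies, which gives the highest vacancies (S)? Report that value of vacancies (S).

1059

Policy A (F := 159):
  N = 96
  W = 54
  F = 159
  C = 162 + 2·159 = 480
  S = 3 + 96 + 2·480 = 1059
Policy B (W + 22, C := 45):
  N = 96
  W = 54 + 22 = 76
  F = 285 − 2·76 = 133
  C = 45
  S = 3 + 96 + 2·45 = 189
Comparing — Policy A: S=1059, Policy B: S=189. Highest is 1059 (Policy A).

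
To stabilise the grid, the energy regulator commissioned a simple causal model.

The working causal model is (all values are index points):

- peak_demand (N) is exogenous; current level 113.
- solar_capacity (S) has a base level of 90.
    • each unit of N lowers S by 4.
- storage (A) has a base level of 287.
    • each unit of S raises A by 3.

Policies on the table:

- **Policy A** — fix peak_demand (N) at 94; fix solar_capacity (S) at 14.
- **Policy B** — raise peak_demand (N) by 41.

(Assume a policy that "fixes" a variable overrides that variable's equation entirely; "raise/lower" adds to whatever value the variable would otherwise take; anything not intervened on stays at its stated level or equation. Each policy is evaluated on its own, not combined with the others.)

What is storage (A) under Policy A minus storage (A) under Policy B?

1620

Policy A (N := 94, S := 14):
  N = 94
  S = 14
  A = 287 + 3·14 = 329
Policy B (N + 41):
  N = 113 + 41 = 154
  S = 90 − 4·154 = -526
  A = 287 + 3·(-526) = -1291
A: 329 − (-1291) = 1620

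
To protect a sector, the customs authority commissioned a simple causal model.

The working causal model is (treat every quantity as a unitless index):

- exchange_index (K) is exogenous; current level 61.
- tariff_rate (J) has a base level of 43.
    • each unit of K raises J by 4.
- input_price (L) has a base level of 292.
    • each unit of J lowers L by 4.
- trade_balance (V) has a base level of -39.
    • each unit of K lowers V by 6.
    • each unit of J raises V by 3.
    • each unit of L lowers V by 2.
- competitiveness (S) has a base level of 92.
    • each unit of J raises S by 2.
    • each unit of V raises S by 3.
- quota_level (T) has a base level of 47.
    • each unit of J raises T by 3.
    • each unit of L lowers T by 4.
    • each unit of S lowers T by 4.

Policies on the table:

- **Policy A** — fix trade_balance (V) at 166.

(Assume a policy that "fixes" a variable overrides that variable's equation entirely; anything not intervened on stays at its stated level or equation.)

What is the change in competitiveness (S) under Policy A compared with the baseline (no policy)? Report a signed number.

Baseline:
  K = 61
  J = 43 + 4·61 = 287
  L = 292 − 4·287 = -856
  V = -39 − 6·61 + 3·287 − 2·(-856) = 2168
  S = 92 + 2·287 + 3·2168 = 7170
Policy A (V := 166):
  K = 61
  J = 43 + 4·61 = 287
  L = 292 − 4·287 = -856
  V = 166
  S = 92 + 2·287 + 3·166 = 1164
Change in S: 1164 − 7170 = -6006

-6006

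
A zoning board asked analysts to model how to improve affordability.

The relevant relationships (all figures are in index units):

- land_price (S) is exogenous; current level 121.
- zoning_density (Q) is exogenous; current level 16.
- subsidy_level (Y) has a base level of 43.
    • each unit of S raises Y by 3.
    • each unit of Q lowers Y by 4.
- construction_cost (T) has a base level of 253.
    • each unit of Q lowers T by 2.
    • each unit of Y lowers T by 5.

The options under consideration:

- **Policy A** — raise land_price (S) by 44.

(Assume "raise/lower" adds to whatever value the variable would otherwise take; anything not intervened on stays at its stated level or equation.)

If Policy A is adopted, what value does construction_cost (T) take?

-2149

Policy A (S + 44):
  S = 121 + 44 = 165
  Q = 16
  Y = 43 + 3·165 − 4·16 = 474
  T = 253 − 2·16 − 5·474 = -2149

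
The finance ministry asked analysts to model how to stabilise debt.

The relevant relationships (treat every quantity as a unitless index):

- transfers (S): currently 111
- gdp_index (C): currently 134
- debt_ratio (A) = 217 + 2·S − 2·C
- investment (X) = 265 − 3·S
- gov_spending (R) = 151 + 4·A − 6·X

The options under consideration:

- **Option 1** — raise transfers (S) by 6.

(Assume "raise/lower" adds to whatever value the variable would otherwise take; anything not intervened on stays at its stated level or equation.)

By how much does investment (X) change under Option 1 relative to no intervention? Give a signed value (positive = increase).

-18

Baseline:
  S = 111
  X = 265 − 3·111 = -68
Option 1 (S + 6):
  S = 111 + 6 = 117
  X = 265 − 3·117 = -86
Change in X: -86 − (-68) = -18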